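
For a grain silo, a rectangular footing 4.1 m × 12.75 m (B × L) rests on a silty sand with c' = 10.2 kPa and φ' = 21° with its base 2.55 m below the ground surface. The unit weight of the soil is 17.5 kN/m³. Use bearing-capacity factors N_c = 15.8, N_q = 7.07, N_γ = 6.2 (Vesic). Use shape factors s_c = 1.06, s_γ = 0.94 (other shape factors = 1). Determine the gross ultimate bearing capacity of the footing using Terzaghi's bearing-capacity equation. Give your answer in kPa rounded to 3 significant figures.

Effective surcharge at the founding depth q = γ·D_f = 17.5 × 2.55 = 44.625 kPa.
q_ult = c·N_c·s_c + q·N_q + 0.5·γ·B·N_γ·s_γ
     = 10.2 × 15.8 × 1.06 + 44.625 × 7.07 + 0.5 × 17.5 × 4.1 × 6.2 × 0.94
     = 170.83 + 315.5 + 209.08 = 695.41 kPa.

q_ult ≈ 695 kPa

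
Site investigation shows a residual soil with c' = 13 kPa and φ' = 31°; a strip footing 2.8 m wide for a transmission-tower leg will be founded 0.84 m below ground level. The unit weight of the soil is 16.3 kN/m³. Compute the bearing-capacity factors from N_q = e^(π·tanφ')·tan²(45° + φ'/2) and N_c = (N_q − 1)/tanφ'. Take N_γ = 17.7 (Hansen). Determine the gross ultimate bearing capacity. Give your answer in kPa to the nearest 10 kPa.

q_ult ≈ 1110 kPa

tan31° = 0.6009, so N_q = e^(π×0.6009)·tan²(60.5°) = 6.604 × 3.124 = 20.63.
N_c = (20.63 − 1)/tan31° = 32.67.
q = γ·D_f = 16.3 × 0.84 = 13.692 kPa.
c·N_c = 13 × 32.671 = 424.72 kPa
q·N_q = 13.692 × 20.631 = 282.48 kPa
0.5·γ·B·N_γ = 0.5 × 16.3 × 2.8 × 17.7 = 403.91 kPa
q_ult = 424.72 + 282.48 + 403.91 = 1111.1 kPa.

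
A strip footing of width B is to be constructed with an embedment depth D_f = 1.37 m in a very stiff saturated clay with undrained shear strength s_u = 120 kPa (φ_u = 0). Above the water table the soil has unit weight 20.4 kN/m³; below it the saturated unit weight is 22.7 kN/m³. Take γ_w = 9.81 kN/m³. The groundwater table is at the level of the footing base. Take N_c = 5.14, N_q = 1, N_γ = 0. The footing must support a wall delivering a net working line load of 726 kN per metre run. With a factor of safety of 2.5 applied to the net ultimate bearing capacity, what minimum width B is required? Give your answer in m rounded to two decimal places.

B = 2.94 m

Overburden at base level: q = 20.4 × 1.37 = 27.948 kPa.
Cohesion term c·N_c = 120 × 5.14 = 616.8 kPa; surcharge term q·N_q = 27.948 × 1 = 27.948 kPa.
q_ult = 616.8 + 27.948 = 644.75 kPa.
For φ = 0 the ½γBN_γ term vanishes, so q_ult is independent of B. q_net = 644.75 − 27.948 = 616.8 kPa; q_all(net) = 616.8/2.5 = 246.72 kPa.
Required width B = w / q_all(net) = 726 / 246.72 = 2.943 m.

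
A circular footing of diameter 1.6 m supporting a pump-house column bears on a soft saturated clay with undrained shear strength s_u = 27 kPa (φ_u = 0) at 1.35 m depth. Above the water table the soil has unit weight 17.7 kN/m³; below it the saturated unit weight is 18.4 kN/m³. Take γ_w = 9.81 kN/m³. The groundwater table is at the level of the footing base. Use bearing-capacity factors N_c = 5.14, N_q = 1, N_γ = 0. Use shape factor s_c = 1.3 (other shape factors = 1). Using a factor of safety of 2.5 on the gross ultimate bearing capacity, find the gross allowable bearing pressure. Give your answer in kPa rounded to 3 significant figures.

Overburden at base level: q = 17.7 × 1.35 = 23.895 kPa.
Cohesion term c·N_c·s_c = 27 × 5.14 × 1.3 = 180.41 kPa; surcharge term q·N_q = 23.895 × 1 = 23.895 kPa.
q_ult = 180.41 + 23.895 = 204.31 kPa.
q_all = 204.31 / 2.5 = 81.724 kPa.

q_all ≈ 81.7 kPa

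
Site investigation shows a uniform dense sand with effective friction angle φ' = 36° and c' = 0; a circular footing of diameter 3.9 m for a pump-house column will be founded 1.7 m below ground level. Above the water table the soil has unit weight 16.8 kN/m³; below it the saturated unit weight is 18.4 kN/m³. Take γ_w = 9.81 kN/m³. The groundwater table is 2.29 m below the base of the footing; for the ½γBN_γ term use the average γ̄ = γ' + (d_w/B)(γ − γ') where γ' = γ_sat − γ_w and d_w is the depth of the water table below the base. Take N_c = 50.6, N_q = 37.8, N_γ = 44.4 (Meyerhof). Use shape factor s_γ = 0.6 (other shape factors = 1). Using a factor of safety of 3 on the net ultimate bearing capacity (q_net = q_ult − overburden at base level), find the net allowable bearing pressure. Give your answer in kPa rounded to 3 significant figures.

q_all(net) ≈ 583 kPa

q = γ·D_f = 16.8 × 1.7 = 28.56 kPa.
γ' = 8.59 kN/m³; averaging over the depth B below the base, γ̄ = γ' + (d_w/B)(γ − γ') = 13.411 kN/m³.
q·N_q = 28.56 × 37.8 = 1079.6 kPa
0.5·γ·B·N_γ·s_γ = 0.5 × 13.411 × 3.9 × 44.4 × 0.6 = 696.66 kPa
q_ult = 1079.6 + 696.66 = 1776.2 kPa.
q_net = 1776.2 − 28.56 = 1747.7 kPa.
q_all(net) = 1747.7 / 3 = 582.56 kPa.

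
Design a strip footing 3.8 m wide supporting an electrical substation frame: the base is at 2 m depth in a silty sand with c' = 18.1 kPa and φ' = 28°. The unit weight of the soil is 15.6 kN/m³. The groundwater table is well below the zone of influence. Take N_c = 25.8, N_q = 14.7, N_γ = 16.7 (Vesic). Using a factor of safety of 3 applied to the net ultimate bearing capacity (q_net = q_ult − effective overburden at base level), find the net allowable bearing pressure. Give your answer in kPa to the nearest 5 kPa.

q = γ·D_f = 15.6 × 2 = 31.2 kPa.
c·N_c = 18.1 × 25.8 = 466.98 kPa
q·N_q = 31.2 × 14.7 = 458.64 kPa
0.5·γ·B·N_γ = 0.5 × 15.6 × 3.8 × 16.7 = 494.99 kPa
q_ult = 466.98 + 458.64 + 494.99 = 1420.6 kPa.
Net ultimate: q_net = 1420.6 − 31.2 = 1389.4 kPa.
q_all(net) = 1389.4 / 3 = 463.14 kPa.

q_all(net) ≈ 465 kPa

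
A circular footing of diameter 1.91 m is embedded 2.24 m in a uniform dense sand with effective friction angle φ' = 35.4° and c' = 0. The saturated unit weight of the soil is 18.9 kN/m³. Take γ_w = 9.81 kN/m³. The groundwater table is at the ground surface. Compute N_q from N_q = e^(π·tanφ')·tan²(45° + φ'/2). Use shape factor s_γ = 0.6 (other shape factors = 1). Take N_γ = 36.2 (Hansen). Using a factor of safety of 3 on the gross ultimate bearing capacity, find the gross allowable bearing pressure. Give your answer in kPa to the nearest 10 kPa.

q_all ≈ 300 kPa

N_q = e^(π·tan35.4°)·tan²(62.7°) = 35.
With the water table at the surface the whole profile is submerged: γ' = 18.9 − 9.81 = 9.09 kN/m³, so q = γ'·D_f = 20.362 kPa; the same γ' applies in the ½γBN_γ term.
q_ult = q·N_q + 0.5·γ·B·N_γ·s_γ
     = 20.362 × 35.001 + 0.5 × 9.09 × 1.91 × 36.2 × 0.6
     = 712.67 + 188.55 = 901.22 kPa.
q_all = 901.22 / 3 = 300.41 kPa.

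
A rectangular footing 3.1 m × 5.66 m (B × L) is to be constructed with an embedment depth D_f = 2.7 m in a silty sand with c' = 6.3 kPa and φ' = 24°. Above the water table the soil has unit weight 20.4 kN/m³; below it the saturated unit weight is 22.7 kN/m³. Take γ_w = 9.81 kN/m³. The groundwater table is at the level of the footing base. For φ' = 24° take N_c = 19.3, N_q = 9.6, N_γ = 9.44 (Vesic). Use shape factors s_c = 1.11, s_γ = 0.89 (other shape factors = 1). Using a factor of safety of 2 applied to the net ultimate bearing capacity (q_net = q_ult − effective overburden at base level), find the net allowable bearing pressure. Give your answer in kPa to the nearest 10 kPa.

q = γ·D_f = 20.4 × 2.7 = 55.08 kPa.
For the ½γBN_γ term take γ' = 22.7 − 9.81 = 12.89 kN/m³ (soil below base is submerged).
c·N_c·s_c = 6.3 × 19.3 × 1.11 = 134.96 kPa
q·N_q = 55.08 × 9.6 = 528.77 kPa
0.5·γ·B·N_γ·s_γ = 0.5 × 12.89 × 3.1 × 9.44 × 0.89 = 167.86 kPa
q_ult = 134.96 + 528.77 + 167.86 = 831.59 kPa.
Net ultimate: q_net = 831.59 − 55.08 = 776.51 kPa.
q_all(net) = 776.51 / 2 = 388.26 kPa.

q_all(net) ≈ 390 kPa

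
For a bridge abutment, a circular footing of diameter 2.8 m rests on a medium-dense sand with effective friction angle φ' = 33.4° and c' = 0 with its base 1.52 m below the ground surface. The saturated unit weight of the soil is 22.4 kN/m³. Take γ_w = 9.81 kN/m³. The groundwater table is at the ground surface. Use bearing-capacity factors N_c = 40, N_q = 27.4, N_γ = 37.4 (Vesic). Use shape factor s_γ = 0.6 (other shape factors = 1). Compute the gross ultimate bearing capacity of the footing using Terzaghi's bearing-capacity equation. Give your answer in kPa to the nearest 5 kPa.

γ' = 22.4 − 9.81 = 12.59 kN/m³ (submerged throughout). q = 12.59 × 1.52 = 19.137 kPa; the same γ' applies in the ½γBN_γ term.
q·N_q = 19.137 × 27.4 = 524.35 kPa
0.5·γ·B·N_γ·s_γ = 0.5 × 12.59 × 2.8 × 37.4 × 0.6 = 395.53 kPa
q_ult = 524.35 + 395.53 = 919.88 kPa.

q_ult ≈ 920 kPa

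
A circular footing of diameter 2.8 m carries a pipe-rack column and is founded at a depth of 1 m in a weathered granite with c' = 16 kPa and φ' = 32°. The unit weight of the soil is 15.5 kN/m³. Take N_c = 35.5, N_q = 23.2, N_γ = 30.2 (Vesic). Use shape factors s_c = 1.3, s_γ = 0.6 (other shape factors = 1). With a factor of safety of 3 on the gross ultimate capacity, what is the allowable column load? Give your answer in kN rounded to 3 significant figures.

P_all ≈ 3060 kN

Effective surcharge at the founding depth q = γ·D_f = 15.5 × 1 = 15.5 kPa.
q_ult = c·N_c·s_c + q·N_q + 0.5·γ·B·N_γ·s_γ
     = 16 × 35.5 × 1.3 + 15.5 × 23.2 + 0.5 × 15.5 × 2.8 × 30.2 × 0.6
     = 738.4 + 359.6 + 393.2 = 1491.2 kPa.
Gross allowable pressure q_all = 1491.2 / 3 = 497.07 kPa.
Footing area = 6.1575 m², so allowable column load = 497.07 × 6.1575 = 3060.7 kN.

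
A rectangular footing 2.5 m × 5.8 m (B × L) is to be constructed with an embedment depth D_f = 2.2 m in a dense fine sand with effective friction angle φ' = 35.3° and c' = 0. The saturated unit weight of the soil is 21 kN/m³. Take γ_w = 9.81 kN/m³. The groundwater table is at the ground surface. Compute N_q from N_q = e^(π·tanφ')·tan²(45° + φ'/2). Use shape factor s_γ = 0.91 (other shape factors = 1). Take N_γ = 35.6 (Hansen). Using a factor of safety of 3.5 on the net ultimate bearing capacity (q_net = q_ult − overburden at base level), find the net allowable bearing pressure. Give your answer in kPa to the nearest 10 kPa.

q_all(net) ≈ 370 kPa

N_q = e^(π·tan35.3°)·tan²(62.65°) = 34.57.
γ' = 21 − 9.81 = 11.19 kN/m³ (submerged throughout). q = 11.19 × 2.2 = 24.618 kPa; the same γ' applies in the ½γBN_γ term.
q·N_q = 24.618 × 34.565 = 850.93 kPa
0.5·γ·B·N_γ·s_γ = 0.5 × 11.19 × 2.5 × 35.6 × 0.91 = 453.14 kPa
q_ult = 850.93 + 453.14 = 1304.1 kPa.
q_net = 1304.1 − 24.618 = 1279.5 kPa.
q_all(net) = 1279.5 / 3.5 = 365.56 kPa.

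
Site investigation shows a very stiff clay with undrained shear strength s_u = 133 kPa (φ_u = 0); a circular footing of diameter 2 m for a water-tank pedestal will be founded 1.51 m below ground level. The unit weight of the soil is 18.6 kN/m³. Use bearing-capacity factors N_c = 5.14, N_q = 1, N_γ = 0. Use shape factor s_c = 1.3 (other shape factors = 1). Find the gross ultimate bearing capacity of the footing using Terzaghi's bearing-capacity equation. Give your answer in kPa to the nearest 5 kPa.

q_ult ≈ 915 kPa

Effective surcharge at the founding depth q = γ·D_f = 18.6 × 1.51 = 28.086 kPa.
q_ult = c·N_c·s_c + q·N_q
     = 133 × 5.14 × 1.3 + 28.086 × 1
     = 888.71 + 28.086 = 916.79 kPa.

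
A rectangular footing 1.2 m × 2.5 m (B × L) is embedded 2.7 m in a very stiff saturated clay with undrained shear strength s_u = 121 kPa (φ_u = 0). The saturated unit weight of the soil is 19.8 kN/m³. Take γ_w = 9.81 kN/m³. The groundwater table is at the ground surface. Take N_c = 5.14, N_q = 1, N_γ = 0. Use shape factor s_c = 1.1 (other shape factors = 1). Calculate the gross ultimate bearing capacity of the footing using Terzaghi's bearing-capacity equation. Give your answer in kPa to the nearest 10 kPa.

q_ult ≈ 710 kPa

Water table at ground surface, so effective unit weight γ' = 19.8 − 9.81 = 9.99 kN/m³ is used throughout; overburden q = 9.99 × 2.7 = 26.973 kPa.
Cohesion term c·N_c·s_c = 121 × 5.14 × 1.1 = 684.13 kPa; surcharge term q·N_q = 26.973 × 1 = 26.973 kPa.
q_ult = 684.13 + 26.973 = 711.11 kPa.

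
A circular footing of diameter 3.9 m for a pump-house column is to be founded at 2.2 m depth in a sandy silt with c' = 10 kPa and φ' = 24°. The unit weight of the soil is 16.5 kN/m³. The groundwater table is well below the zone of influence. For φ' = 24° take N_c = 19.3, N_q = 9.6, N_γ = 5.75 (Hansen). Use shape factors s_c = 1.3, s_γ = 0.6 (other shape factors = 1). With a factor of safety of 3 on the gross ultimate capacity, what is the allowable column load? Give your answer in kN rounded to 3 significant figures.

P_all ≈ 2830 kN

Overburden at base level: q = 16.5 × 2.2 = 36.3 kPa.
Cohesion term c·N_c·s_c = 10 × 19.3 × 1.3 = 250.9 kPa; surcharge term q·N_q = 36.3 × 9.6 = 348.48 kPa; self-weight term 0.5·γ·B·N_γ·s_γ = 0.5 × 16.5 × 3.9 × 5.75 × 0.6 = 111 kPa.
q_ult = 250.9 + 348.48 + 111 = 710.38 kPa.
Gross allowable pressure q_all = 710.38 / 3 = 236.79 kPa.
Footing area = 11.9459 m², so allowable column load = 236.79 × 11.9459 = 2828.7 kN.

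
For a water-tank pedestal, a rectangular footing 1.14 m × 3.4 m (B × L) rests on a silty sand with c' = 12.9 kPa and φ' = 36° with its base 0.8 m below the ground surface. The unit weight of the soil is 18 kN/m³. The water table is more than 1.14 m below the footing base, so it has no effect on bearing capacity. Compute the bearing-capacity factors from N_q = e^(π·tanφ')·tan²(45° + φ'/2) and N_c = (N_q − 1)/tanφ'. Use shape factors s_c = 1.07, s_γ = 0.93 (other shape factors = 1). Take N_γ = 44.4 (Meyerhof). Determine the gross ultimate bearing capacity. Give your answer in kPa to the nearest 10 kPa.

q_ult ≈ 1670 kPa

tan36° = 0.7265, so N_q = e^(π×0.7265)·tan²(63°) = 9.801 × 3.852 = 37.75.
N_c = (37.75 − 1)/tan36° = 50.59.
q = γ·D_f = 18 × 0.8 = 14.4 kPa.
c·N_c·s_c = 12.9 × 50.585 × 1.07 = 698.23 kPa
q·N_q = 14.4 × 37.752 = 543.64 kPa
0.5·γ·B·N_γ·s_γ = 0.5 × 18 × 1.14 × 44.4 × 0.93 = 423.66 kPa
q_ult = 698.23 + 543.64 + 423.66 = 1665.5 kPa.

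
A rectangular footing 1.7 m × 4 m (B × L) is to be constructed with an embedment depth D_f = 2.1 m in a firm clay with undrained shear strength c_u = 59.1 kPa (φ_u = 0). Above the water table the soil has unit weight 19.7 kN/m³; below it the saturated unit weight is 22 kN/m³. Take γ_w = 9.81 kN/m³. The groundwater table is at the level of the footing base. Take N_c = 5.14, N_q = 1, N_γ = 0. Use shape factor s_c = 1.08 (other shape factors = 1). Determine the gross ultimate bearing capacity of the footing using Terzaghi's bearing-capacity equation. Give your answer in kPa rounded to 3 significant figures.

q_ult ≈ 369 kPa

Effective surcharge at the founding depth q = γ·D_f = 19.7 × 2.1 = 41.37 kPa.
q_ult = c·N_c·s_c + q·N_q
     = 59.1 × 5.14 × 1.08 + 41.37 × 1
     = 328.08 + 41.37 = 369.45 kPa.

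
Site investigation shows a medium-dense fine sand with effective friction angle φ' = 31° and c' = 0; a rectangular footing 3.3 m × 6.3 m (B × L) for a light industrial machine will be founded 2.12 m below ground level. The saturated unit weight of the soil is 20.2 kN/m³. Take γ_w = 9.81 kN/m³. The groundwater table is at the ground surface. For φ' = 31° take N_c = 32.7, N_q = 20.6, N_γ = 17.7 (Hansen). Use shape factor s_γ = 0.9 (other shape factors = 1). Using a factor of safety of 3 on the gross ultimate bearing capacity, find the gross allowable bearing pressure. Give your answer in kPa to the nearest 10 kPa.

q_all ≈ 240 kPa

With the water table at the surface the whole profile is submerged: γ' = 20.2 − 9.81 = 10.39 kN/m³, so q = γ'·D_f = 22.027 kPa; the same γ' applies in the ½γBN_γ term.
q_ult = q·N_q + 0.5·γ·B·N_γ·s_γ
     = 22.027 × 20.6 + 0.5 × 10.39 × 3.3 × 17.7 × 0.9
     = 453.75 + 273.1 = 726.85 kPa.
q_all = 726.85 / 3 = 242.28 kPa.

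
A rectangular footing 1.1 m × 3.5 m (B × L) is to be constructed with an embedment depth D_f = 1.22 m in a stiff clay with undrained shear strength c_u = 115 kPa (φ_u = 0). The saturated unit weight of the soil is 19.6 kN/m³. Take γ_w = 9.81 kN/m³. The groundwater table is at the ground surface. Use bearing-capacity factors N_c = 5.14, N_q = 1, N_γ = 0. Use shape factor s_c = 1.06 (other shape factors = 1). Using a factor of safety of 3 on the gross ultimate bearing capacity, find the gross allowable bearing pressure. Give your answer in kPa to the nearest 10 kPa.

Water table at ground surface, so effective unit weight γ' = 19.6 − 9.81 = 9.79 kN/m³ is used throughout; overburden q = 9.79 × 1.22 = 11.944 kPa.
Cohesion term c·N_c·s_c = 115 × 5.14 × 1.06 = 626.57 kPa; surcharge term q·N_q = 11.944 × 1 = 11.944 kPa.
q_ult = 626.57 + 11.944 = 638.51 kPa.
q_all = 638.51 / 3 = 212.84 kPa.

q_all ≈ 210 kPa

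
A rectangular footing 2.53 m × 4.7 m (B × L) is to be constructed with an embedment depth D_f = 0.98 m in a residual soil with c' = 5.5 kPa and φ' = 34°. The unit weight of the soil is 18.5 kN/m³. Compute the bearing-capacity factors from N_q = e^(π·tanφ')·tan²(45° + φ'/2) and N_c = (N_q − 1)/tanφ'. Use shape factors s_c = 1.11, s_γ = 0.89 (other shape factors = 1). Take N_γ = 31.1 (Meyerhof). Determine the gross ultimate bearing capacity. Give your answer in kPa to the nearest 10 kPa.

q_ult ≈ 1440 kPa

tan34° = 0.6745, so N_q = e^(π×0.6745)·tan²(62°) = 8.323 × 3.537 = 29.44.
N_c = (29.44 − 1)/tan34° = 42.16.
Overburden at base level: q = 18.5 × 0.98 = 18.13 kPa.
Cohesion term c·N_c·s_c = 5.5 × 42.164 × 1.11 = 257.41 kPa; surcharge term q·N_q = 18.13 × 29.44 = 533.74 kPa; self-weight term 0.5·γ·B·N_γ·s_γ = 0.5 × 18.5 × 2.53 × 31.1 × 0.89 = 647.76 kPa.
q_ult = 257.41 + 533.74 + 647.76 = 1438.9 kPa.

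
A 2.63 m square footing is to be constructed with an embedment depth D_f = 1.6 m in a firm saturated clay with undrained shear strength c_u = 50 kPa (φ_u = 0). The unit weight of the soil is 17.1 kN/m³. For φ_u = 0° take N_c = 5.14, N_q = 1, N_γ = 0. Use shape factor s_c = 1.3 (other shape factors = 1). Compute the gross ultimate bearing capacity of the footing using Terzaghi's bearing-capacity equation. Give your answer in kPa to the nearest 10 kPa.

q_ult ≈ 360 kPa

Overburden at base level: q = 17.1 × 1.6 = 27.36 kPa.
Cohesion term c·N_c·s_c = 50 × 5.14 × 1.3 = 334.1 kPa; surcharge term q·N_q = 27.36 × 1 = 27.36 kPa.
q_ult = 334.1 + 27.36 = 361.46 kPa.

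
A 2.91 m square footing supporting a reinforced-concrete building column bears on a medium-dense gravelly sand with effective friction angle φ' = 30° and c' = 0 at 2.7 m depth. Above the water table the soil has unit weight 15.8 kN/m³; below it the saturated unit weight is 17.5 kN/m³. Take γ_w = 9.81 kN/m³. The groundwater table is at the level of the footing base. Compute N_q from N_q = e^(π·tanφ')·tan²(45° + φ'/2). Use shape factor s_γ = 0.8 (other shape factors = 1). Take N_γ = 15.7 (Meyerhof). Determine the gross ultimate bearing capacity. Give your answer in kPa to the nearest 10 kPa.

q_ult ≈ 930 kPa

tan30° = 0.5774, so N_q = e^(π×0.5774)·tan²(60°) = 6.134 × 3.0 = 18.4.
q = γ·D_f = 15.8 × 2.7 = 42.66 kPa.
For the ½γBN_γ term take γ' = 17.5 − 9.81 = 7.69 kN/m³ (soil below base is submerged).
q·N_q = 42.66 × 18.401 = 784.99 kPa
0.5·γ·B·N_γ·s_γ = 0.5 × 7.69 × 2.91 × 15.7 × 0.8 = 140.53 kPa
q_ult = 784.99 + 140.53 = 925.53 kPa.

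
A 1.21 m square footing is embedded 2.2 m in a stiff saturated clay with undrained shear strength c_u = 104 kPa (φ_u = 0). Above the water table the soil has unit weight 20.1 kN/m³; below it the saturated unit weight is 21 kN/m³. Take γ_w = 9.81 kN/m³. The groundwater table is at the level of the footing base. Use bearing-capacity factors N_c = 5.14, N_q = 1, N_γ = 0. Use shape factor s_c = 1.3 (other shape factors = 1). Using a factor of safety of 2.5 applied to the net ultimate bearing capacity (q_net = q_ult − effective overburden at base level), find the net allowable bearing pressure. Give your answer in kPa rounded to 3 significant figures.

q_all(net) ≈ 278 kPa

q = γ·D_f = 20.1 × 2.2 = 44.22 kPa.
c·N_c·s_c = 104 × 5.14 × 1.3 = 694.93 kPa
q·N_q = 44.22 × 1 = 44.22 kPa
q_ult = 694.93 + 44.22 = 739.15 kPa.
Net ultimate: q_net = 739.15 − 44.22 = 694.93 kPa.
q_all(net) = 694.93 / 2.5 = 277.97 kPa.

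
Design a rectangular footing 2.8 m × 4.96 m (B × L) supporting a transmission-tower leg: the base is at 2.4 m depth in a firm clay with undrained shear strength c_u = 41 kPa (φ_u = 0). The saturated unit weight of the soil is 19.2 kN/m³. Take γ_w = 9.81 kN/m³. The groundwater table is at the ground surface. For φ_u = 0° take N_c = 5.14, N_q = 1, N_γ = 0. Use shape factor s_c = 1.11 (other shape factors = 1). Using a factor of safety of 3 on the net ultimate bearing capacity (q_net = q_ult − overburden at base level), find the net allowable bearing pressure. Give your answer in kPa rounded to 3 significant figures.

With the water table at the surface the whole profile is submerged: γ' = 19.2 − 9.81 = 9.39 kN/m³, so q = γ'·D_f = 22.536 kPa.
q_ult = c·N_c·s_c + q·N_q
     = 41 × 5.14 × 1.11 + 22.536 × 1
     = 233.92 + 22.536 = 256.46 kPa.
q_net = 256.46 − 22.536 = 233.92 kPa.
q_all(net) = 233.92 / 3 = 77.974 kPa.

q_all(net) ≈ 78 kPa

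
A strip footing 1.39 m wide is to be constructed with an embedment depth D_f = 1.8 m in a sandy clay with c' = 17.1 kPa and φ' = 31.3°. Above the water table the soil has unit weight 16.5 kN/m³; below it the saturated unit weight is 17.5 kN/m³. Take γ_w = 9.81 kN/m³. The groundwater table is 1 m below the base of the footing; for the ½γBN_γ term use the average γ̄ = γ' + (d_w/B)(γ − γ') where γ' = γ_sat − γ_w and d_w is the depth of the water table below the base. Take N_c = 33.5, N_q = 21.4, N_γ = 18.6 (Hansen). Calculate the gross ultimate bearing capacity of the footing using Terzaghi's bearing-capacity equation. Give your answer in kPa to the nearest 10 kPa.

Overburden at base level: q = 16.5 × 1.8 = 29.7 kPa.
The water table is 1 m below the base (< B = 1.39 m), so the ½γBN_γ term uses γ̄ = γ' + (d_w/B)(γ − γ') = 7.69 + (1/1.39)(16.5 − 7.69) = 14.028 kN/m³.
Cohesion term c·N_c = 17.1 × 33.5 = 572.85 kPa; surcharge term q·N_q = 29.7 × 21.4 = 635.58 kPa; self-weight term 0.5·γ·B·N_γ = 0.5 × 14.028 × 1.39 × 18.6 = 181.34 kPa.
q_ult = 572.85 + 635.58 + 181.34 = 1389.8 kPa.

q_ult ≈ 1390 kPa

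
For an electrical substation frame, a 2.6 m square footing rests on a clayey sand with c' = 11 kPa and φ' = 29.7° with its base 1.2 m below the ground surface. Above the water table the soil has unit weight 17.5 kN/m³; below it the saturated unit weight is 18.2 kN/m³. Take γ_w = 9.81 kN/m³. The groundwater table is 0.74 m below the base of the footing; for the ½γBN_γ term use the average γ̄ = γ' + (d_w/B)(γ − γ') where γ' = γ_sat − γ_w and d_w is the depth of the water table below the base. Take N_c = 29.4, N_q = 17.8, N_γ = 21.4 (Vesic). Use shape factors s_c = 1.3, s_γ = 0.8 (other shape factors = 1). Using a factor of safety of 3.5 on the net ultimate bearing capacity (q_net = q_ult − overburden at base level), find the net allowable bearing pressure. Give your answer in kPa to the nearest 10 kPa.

Effective surcharge at the founding depth q = γ·D_f = 17.5 × 1.2 = 21 kPa.
With d_w = 0.74 m < B, γ̄ = 8.39 + (0.74/2.6) × (17.5 − 8.39) = 10.983 kN/m³.
q_ult = c·N_c·s_c + q·N_q + 0.5·γ·B·N_γ·s_γ
     = 11 × 29.4 × 1.3 + 21 × 17.8 + 0.5 × 10.983 × 2.6 × 21.4 × 0.8
     = 420.42 + 373.8 + 244.43 = 1038.7 kPa.
q_net = 1038.7 − 21 = 1017.7 kPa.
q_all(net) = 1017.7 / 3.5 = 290.76 kPa.

q_all(net) ≈ 290 kPa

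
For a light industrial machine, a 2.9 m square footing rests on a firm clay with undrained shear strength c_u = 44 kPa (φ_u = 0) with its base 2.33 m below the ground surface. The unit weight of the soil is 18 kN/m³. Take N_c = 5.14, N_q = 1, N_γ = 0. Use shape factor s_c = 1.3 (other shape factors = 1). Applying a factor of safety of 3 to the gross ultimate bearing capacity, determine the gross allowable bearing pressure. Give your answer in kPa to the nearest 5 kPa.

q_all ≈ 110 kPa

Effective surcharge at the founding depth q = γ·D_f = 18 × 2.33 = 41.94 kPa.
q_ult = c·N_c·s_c + q·N_q
     = 44 × 5.14 × 1.3 + 41.94 × 1
     = 294.01 + 41.94 = 335.95 kPa.
q_all = q_ult / FS = 335.95 / 3 = 111.98 kPa.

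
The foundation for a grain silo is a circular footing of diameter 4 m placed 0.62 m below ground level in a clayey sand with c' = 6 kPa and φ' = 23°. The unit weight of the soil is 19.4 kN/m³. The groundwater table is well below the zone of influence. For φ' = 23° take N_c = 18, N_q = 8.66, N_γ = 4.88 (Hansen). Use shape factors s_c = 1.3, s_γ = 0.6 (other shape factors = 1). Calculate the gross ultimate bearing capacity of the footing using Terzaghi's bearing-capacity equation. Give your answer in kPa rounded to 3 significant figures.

q_ult ≈ 358 kPa

Overburden at base level: q = 19.4 × 0.62 = 12.028 kPa.
Cohesion term c·N_c·s_c = 6 × 18 × 1.3 = 140.4 kPa; surcharge term q·N_q = 12.028 × 8.66 = 104.16 kPa; self-weight term 0.5·γ·B·N_γ·s_γ = 0.5 × 19.4 × 4 × 4.88 × 0.6 = 113.61 kPa.
q_ult = 140.4 + 104.16 + 113.61 = 358.17 kPa.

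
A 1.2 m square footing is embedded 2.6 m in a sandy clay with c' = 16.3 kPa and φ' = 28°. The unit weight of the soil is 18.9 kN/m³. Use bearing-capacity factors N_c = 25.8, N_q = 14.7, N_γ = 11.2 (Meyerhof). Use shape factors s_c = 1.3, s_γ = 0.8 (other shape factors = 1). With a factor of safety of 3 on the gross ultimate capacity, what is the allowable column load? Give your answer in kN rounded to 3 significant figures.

Effective surcharge at the founding depth q = γ·D_f = 18.9 × 2.6 = 49.14 kPa.
q_ult = c·N_c·s_c + q·N_q + 0.5·γ·B·N_γ·s_γ
     = 16.3 × 25.8 × 1.3 + 49.14 × 14.7 + 0.5 × 18.9 × 1.2 × 11.2 × 0.8
     = 546.7 + 722.36 + 101.61 = 1370.7 kPa.
Gross allowable pressure q_all = 1370.7 / 3 = 456.89 kPa.
Footing area = 1.44 m², so allowable column load = 456.89 × 1.44 = 657.92 kN.

P_all ≈ 658 kN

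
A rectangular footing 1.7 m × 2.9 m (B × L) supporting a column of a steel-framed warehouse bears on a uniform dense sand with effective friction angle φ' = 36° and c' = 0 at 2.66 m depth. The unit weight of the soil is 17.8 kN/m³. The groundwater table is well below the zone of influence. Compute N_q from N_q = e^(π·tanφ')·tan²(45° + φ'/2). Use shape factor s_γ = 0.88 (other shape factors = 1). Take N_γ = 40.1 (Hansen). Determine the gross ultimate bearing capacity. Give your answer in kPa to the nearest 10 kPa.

tan36° = 0.7265, so N_q = e^(π×0.7265)·tan²(63°) = 9.801 × 3.852 = 37.75.
Effective surcharge at the founding depth q = γ·D_f = 17.8 × 2.66 = 47.348 kPa.
q_ult = q·N_q + 0.5·γ·B·N_γ·s_γ
     = 47.348 × 37.752 + 0.5 × 17.8 × 1.7 × 40.1 × 0.88
     = 1787.5 + 533.91 = 2321.4 kPa.

q_ult ≈ 2320 kPa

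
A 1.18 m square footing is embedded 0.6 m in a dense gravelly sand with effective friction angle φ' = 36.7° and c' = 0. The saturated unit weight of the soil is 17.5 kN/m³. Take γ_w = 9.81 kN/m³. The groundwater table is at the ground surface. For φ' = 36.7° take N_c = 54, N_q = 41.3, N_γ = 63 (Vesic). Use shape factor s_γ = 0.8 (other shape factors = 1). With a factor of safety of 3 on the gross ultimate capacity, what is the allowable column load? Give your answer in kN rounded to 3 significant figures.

P_all ≈ 195 kN

Water table at ground surface, so effective unit weight γ' = 17.5 − 9.81 = 7.69 kN/m³ is used throughout; overburden q = 7.69 × 0.6 = 4.614 kPa; the same γ' applies in the ½γBN_γ term.
Surcharge term q·N_q = 4.614 × 41.3 = 190.56 kPa; self-weight term 0.5·γ·B·N_γ·s_γ = 0.5 × 7.69 × 1.18 × 63 × 0.8 = 228.67 kPa.
q_ult = 190.56 + 228.67 = 419.23 kPa.
Gross allowable pressure q_all = 419.23 / 3 = 139.74 kPa.
Footing area = 1.3924 m², so allowable column load = 139.74 × 1.3924 = 194.58 kN.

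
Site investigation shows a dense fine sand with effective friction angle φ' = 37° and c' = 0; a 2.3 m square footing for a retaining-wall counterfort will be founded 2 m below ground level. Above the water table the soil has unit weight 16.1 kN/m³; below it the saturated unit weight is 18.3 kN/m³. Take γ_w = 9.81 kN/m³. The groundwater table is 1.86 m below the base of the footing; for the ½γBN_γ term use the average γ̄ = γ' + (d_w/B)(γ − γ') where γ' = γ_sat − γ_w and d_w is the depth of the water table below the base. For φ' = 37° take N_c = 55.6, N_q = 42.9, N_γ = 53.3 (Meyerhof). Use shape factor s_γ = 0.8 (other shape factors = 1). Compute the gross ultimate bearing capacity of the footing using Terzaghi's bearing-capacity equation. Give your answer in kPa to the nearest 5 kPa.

Effective surcharge at the founding depth q = γ·D_f = 16.1 × 2 = 32.2 kPa.
With d_w = 1.86 m < B, γ̄ = 8.49 + (1.86/2.3) × (16.1 − 8.49) = 14.644 kN/m³.
q_ult = q·N_q + 0.5·γ·B·N_γ·s_γ
     = 32.2 × 42.9 + 0.5 × 14.644 × 2.3 × 53.3 × 0.8
     = 1381.4 + 718.09 = 2099.5 kPa.

q_ult ≈ 2100 kPa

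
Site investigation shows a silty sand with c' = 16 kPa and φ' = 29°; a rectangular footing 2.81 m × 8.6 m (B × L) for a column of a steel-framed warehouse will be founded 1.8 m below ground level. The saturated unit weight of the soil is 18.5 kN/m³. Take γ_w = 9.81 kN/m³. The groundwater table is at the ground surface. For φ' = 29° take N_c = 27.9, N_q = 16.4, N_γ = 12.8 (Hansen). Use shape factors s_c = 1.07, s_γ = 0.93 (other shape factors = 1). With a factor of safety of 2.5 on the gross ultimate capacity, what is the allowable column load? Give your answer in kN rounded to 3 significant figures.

P_all ≈ 8500 kN

γ' = 18.5 − 9.81 = 8.69 kN/m³ (submerged throughout). q = 8.69 × 1.8 = 15.642 kPa; the same γ' applies in the ½γBN_γ term.
c·N_c·s_c = 16 × 27.9 × 1.07 = 477.65 kPa
q·N_q = 15.642 × 16.4 = 256.53 kPa
0.5·γ·B·N_γ·s_γ = 0.5 × 8.69 × 2.81 × 12.8 × 0.93 = 145.34 kPa
q_ult = 477.65 + 256.53 + 145.34 = 879.52 kPa.
Gross allowable pressure q_all = 879.52 / 2.5 = 351.81 kPa.
Footing area = 24.166 m², so allowable column load = 351.81 × 24.166 = 8501.8 kN.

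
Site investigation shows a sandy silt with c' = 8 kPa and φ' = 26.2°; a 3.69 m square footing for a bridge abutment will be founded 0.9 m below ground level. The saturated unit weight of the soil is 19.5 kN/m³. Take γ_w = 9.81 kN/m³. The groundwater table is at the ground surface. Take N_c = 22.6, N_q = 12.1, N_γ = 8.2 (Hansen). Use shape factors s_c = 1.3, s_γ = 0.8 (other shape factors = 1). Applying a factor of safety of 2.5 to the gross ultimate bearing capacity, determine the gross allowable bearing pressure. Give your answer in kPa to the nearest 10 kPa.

Water table at ground surface, so effective unit weight γ' = 19.5 − 9.81 = 9.69 kN/m³ is used throughout; overburden q = 9.69 × 0.9 = 8.721 kPa; the same γ' applies in the ½γBN_γ term.
Cohesion term c·N_c·s_c = 8 × 22.6 × 1.3 = 235.04 kPa; surcharge term q·N_q = 8.721 × 12.1 = 105.52 kPa; self-weight term 0.5·γ·B·N_γ·s_γ = 0.5 × 9.69 × 3.69 × 8.2 × 0.8 = 117.28 kPa.
q_ult = 235.04 + 105.52 + 117.28 = 457.84 kPa.
q_all = q_ult / FS = 457.84 / 2.5 = 183.14 kPa.

q_all ≈ 180 kPa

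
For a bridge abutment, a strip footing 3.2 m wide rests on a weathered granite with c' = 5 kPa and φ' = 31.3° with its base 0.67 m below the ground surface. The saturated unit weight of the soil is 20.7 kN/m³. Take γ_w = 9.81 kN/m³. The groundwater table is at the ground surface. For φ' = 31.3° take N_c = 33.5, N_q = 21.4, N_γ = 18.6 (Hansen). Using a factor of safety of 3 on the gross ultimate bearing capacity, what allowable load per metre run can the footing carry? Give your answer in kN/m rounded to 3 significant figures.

≈ 691 kN/m

Water table at ground surface, so effective unit weight γ' = 20.7 − 9.81 = 10.89 kN/m³ is used throughout; overburden q = 10.89 × 0.67 = 7.2963 kPa; the same γ' applies in the ½γBN_γ term.
Cohesion term c·N_c = 5 × 33.5 = 167.5 kPa; surcharge term q·N_q = 7.2963 × 21.4 = 156.14 kPa; self-weight term 0.5·γ·B·N_γ = 0.5 × 10.89 × 3.2 × 18.6 = 324.09 kPa.
q_ult = 167.5 + 156.14 + 324.09 = 647.73 kPa.
Gross allowable pressure q_all = 647.73 / 3 = 215.91 kPa.
Allowable wall load = q_all × B = 215.91 × 3.2 = 690.91 kN per metre run.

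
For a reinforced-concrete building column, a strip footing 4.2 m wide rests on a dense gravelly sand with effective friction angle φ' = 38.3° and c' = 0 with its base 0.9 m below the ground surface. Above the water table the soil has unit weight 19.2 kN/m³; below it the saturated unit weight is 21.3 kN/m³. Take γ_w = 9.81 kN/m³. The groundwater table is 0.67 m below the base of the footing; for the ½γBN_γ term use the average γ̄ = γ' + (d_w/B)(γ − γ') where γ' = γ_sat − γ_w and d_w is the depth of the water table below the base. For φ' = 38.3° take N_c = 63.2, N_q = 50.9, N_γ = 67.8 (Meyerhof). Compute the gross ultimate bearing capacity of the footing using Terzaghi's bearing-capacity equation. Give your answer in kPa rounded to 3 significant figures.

q_ult ≈ 2690 kPa

Overburden at base level: q = 19.2 × 0.9 = 17.28 kPa.
The water table is 0.67 m below the base (< B = 4.2 m), so the ½γBN_γ term uses γ̄ = γ' + (d_w/B)(γ − γ') = 11.49 + (0.67/4.2)(19.2 − 11.49) = 12.72 kN/m³.
Surcharge term q·N_q = 17.28 × 50.9 = 879.55 kPa; self-weight term 0.5·γ·B·N_γ = 0.5 × 12.72 × 4.2 × 67.8 = 1811.1 kPa.
q_ult = 879.55 + 1811.1 = 2690.6 kPa.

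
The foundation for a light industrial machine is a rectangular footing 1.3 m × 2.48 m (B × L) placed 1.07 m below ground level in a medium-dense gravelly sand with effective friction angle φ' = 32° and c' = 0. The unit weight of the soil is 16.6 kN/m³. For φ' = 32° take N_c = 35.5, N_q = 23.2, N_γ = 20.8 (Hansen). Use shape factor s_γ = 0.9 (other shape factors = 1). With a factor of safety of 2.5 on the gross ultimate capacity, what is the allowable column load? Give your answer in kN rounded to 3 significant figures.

Overburden at base level: q = 16.6 × 1.07 = 17.762 kPa.
Surcharge term q·N_q = 17.762 × 23.2 = 412.08 kPa; self-weight term 0.5·γ·B·N_γ·s_γ = 0.5 × 16.6 × 1.3 × 20.8 × 0.9 = 201.99 kPa.
q_ult = 412.08 + 201.99 = 614.07 kPa.
Gross allowable pressure q_all = 614.07 / 2.5 = 245.63 kPa.
Footing area = 3.224 m², so allowable column load = 245.63 × 3.224 = 791.9 kN.

P_all ≈ 792 kN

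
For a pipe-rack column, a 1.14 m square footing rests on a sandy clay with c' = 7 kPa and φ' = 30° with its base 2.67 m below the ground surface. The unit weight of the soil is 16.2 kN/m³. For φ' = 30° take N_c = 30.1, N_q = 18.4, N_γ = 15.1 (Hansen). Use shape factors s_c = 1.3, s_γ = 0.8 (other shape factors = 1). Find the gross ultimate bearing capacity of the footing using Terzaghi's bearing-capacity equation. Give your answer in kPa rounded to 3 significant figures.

q_ult ≈ 1180 kPa

Effective surcharge at the founding depth q = γ·D_f = 16.2 × 2.67 = 43.254 kPa.
q_ult = c·N_c·s_c + q·N_q + 0.5·γ·B·N_γ·s_γ
     = 7 × 30.1 × 1.3 + 43.254 × 18.4 + 0.5 × 16.2 × 1.14 × 15.1 × 0.8
     = 273.91 + 795.87 + 111.55 = 1181.3 kPa.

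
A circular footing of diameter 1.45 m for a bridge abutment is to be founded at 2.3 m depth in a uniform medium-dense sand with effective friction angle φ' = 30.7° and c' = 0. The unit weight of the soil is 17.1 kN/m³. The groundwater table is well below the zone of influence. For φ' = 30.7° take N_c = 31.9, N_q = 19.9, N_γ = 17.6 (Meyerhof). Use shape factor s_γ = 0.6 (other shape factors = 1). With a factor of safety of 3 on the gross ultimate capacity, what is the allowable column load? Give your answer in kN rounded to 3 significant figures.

P_all ≈ 503 kN

Overburden at base level: q = 17.1 × 2.3 = 39.33 kPa.
Surcharge term q·N_q = 39.33 × 19.9 = 782.67 kPa; self-weight term 0.5·γ·B·N_γ·s_γ = 0.5 × 17.1 × 1.45 × 17.6 × 0.6 = 130.92 kPa.
q_ult = 782.67 + 130.92 = 913.58 kPa.
Gross allowable pressure q_all = 913.58 / 3 = 304.53 kPa.
Footing area = 1.6513 m², so allowable column load = 304.53 × 1.6513 = 502.87 kN.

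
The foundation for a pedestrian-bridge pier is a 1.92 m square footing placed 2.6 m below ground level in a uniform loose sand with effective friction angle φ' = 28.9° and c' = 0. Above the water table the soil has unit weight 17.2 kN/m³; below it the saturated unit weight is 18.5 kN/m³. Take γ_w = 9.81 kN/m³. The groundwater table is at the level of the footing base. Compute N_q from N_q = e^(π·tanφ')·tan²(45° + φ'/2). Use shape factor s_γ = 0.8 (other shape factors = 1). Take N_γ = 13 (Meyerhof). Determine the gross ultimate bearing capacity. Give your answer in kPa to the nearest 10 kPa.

tan28.9° = 0.552, so N_q = e^(π×0.552)·tan²(59.45°) = 5.665 × 2.871 = 16.26.
Effective surcharge at the founding depth q = γ·D_f = 17.2 × 2.6 = 44.72 kPa.
The water table coincides with the base, so in the self-weight term γ → γ' = 8.69 kN/m³.
q_ult = q·N_q + 0.5·γ·B·N_γ·s_γ
     = 44.72 × 16.261 + 0.5 × 8.69 × 1.92 × 13 × 0.8
     = 727.19 + 86.761 = 813.95 kPa.

q_ult ≈ 810 kPa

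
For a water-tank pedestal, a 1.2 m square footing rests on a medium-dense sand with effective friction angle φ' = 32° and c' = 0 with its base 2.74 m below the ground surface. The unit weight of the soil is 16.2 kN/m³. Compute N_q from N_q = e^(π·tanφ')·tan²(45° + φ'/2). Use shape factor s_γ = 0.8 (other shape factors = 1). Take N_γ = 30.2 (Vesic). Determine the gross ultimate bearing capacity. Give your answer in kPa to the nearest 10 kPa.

q_ult ≈ 1260 kPa

tan32° = 0.6249, so N_q = e^(π×0.6249)·tan²(61°) = 7.121 × 3.255 = 23.18.
Overburden at base level: q = 16.2 × 2.74 = 44.388 kPa.
Surcharge term q·N_q = 44.388 × 23.177 = 1028.8 kPa; self-weight term 0.5·γ·B·N_γ·s_γ = 0.5 × 16.2 × 1.2 × 30.2 × 0.8 = 234.84 kPa.
q_ult = 1028.8 + 234.84 = 1263.6 kPa.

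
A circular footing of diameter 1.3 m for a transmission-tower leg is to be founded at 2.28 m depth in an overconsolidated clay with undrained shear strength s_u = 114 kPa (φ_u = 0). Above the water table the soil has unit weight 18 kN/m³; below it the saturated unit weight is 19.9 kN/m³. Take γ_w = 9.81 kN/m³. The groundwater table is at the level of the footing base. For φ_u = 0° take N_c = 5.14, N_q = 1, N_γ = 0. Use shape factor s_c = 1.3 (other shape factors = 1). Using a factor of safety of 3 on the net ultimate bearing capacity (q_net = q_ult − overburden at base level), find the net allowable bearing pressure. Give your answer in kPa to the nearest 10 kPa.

Overburden at base level: q = 18 × 2.28 = 41.04 kPa.
Cohesion term c·N_c·s_c = 114 × 5.14 × 1.3 = 761.75 kPa; surcharge term q·N_q = 41.04 × 1 = 41.04 kPa.
q_ult = 761.75 + 41.04 = 802.79 kPa.
q_net = 802.79 − 41.04 = 761.75 kPa.
q_all(net) = 761.75 / 3 = 253.92 kPa.

q_all(net) ≈ 250 kPa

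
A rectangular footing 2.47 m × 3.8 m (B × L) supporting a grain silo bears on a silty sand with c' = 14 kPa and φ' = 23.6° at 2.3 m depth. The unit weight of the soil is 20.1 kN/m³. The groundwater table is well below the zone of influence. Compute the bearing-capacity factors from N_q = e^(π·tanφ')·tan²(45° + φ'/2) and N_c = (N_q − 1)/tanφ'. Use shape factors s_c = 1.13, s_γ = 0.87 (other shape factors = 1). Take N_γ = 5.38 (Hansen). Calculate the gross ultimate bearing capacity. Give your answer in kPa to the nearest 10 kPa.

tan23.6° = 0.4369, so N_q = e^(π×0.4369)·tan²(56.8°) = 3.945 × 2.335 = 9.21.
N_c = (9.21 − 1)/tan23.6° = 18.8.
q = γ·D_f = 20.1 × 2.3 = 46.23 kPa.
c·N_c·s_c = 14 × 18.8 × 1.13 = 297.41 kPa
q·N_q = 46.23 × 9.2134 = 425.93 kPa
0.5·γ·B·N_γ·s_γ = 0.5 × 20.1 × 2.47 × 5.38 × 0.87 = 116.19 kPa
q_ult = 297.41 + 425.93 + 116.19 = 839.53 kPa.

q_ult ≈ 840 kPa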